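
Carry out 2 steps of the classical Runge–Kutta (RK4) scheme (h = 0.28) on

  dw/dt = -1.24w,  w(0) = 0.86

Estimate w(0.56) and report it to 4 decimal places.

RK4: k1 = f(t_n, w_n); k2 = f(t_n + h/2, w_n + (h/2)·k1); k3 = f(t_n + h/2, w_n + (h/2)·k2); k4 = f(t_n + h, w_n + h·k3); w_{n+1} = w_n + (h/6)·(k1 + 2k2 + 2k3 + k4).
t=0.000000, w=0.860000:
  k1 = f(0.000000, 0.860000) = -1.066400
  k2 = f(0.140000, 0.710704) = -0.881273
  k3 = f(0.140000, 0.736622) = -0.913411
  k4 = f(0.280000, 0.604245) = -0.749264
  w ← 0.860000 + (0.28/6)·(k1 + 2k2 + 2k3 + k4) = 0.607765
t=0.280000, w=0.607765:
  k1 = f(0.280000, 0.607765) = -0.753629
  k2 = f(0.420000, 0.502257) = -0.622799
  k3 = f(0.420000, 0.520573) = -0.645511
  k4 = f(0.560000, 0.427022) = -0.529507
  w ← 0.607765 + (0.28/6)·(k1 + 2k2 + 2k3 + k4) = 0.429510
w(0.56) ≈ 0.4295

0.4295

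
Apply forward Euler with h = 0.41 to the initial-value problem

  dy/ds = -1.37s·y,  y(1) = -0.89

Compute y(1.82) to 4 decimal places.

-0.0811

Euler: y_{n+1} = y_n + h·f(s_n, y_n).
s=1.000000, y=-0.890000: f=1.219300 → y ← -0.890000 + 0.41·1.219300 = -0.390087
s=1.410000, y=-0.390087: f=0.753531 → y ← -0.390087 + 0.41·0.753531 = -0.081139
y(1.82) ≈ -0.0811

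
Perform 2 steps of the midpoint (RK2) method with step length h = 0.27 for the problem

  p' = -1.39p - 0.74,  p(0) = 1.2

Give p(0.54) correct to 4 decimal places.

0.3047

Midpoint: k1 = f(x_n, p_n); k2 = f(x_n + h/2, p_n + (h/2)·k1); p_{n+1} = p_n + h·k2.
x=0.000000, p=1.200000:
  k1 = f(0.000000, 1.200000) = -2.408000
  k2 = f(0.135000, 0.874920) = -1.956139
  p ← 1.200000 + 0.27·(-1.956139) = 0.671843
x=0.270000, p=0.671843:
  k1 = f(0.270000, 0.671843) = -1.673861
  k2 = f(0.405000, 0.445871) = -1.359761
  p ← 0.671843 + 0.27·(-1.359761) = 0.304707
p(0.54) ≈ 0.3047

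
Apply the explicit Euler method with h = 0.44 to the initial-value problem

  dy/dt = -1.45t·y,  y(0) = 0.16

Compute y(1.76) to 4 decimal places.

0.0080

Euler: y_{n+1} = y_n + h·f(t_n, y_n).
t=0.000000, y=0.160000: f=0.000000 → y ← 0.160000 + 0.44·0.000000 = 0.160000
t=0.440000, y=0.160000: f=-0.102080 → y ← 0.160000 + 0.44·(-0.102080) = 0.115085
t=0.880000, y=0.115085: f=-0.146848 → y ← 0.115085 + 0.44·(-0.146848) = 0.050472
t=1.320000, y=0.050472: f=-0.096603 → y ← 0.050472 + 0.44·(-0.096603) = 0.007966
y(1.76) ≈ 0.0080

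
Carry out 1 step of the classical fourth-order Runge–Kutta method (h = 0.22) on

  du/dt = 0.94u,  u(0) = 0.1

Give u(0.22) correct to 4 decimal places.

RK4: k1 = f(t_n, u_n); k2 = f(t_n + h/2, u_n + (h/2)·k1); k3 = f(t_n + h/2, u_n + (h/2)·k2); k4 = f(t_n + h, u_n + h·k3); u_{n+1} = u_n + (h/6)·(k1 + 2k2 + 2k3 + k4).
t=0.000000, u=0.100000:
  k1 = f(0.000000, 0.100000) = 0.094000
  k2 = f(0.110000, 0.110340) = 0.103720
  k3 = f(0.110000, 0.111409) = 0.104725
  k4 = f(0.220000, 0.123039) = 0.115657
  u ← 0.100000 + (0.22/6)·(k1 + 2k2 + 2k3 + k4) = 0.122973
u(0.22) ≈ 0.1230

0.1230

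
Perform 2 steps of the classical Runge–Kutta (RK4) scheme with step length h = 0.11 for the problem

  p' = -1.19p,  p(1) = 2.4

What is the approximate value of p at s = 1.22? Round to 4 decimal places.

1.8472

RK4: k1 = f(s_n, p_n); k2 = f(s_n + h/2, p_n + (h/2)·k1); k3 = f(s_n + h/2, p_n + (h/2)·k2); k4 = f(s_n + h, p_n + h·k3); p_{n+1} = p_n + (h/6)·(k1 + 2k2 + 2k3 + k4).
s=1.000000, p=2.400000:
  k1 = f(1.000000, 2.400000) = -2.856000
  k2 = f(1.055000, 2.242920) = -2.669075
  k3 = f(1.055000, 2.253201) = -2.681309
  k4 = f(1.110000, 2.105056) = -2.505017
  p ← 2.400000 + (0.11/6)·(k1 + 2k2 + 2k3 + k4) = 2.105534
s=1.110000, p=2.105534:
  k1 = f(1.110000, 2.105534) = -2.505585
  k2 = f(1.165000, 1.967727) = -2.341595
  k3 = f(1.165000, 1.976746) = -2.352328
  k4 = f(1.220000, 1.846778) = -2.197666
  p ← 2.105534 + (0.11/6)·(k1 + 2k2 + 2k3 + k4) = 1.847197
p(1.22) ≈ 1.8472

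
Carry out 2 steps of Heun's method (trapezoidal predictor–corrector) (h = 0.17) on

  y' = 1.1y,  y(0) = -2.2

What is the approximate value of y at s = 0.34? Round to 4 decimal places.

-3.1917

Heun: k1 = f(s_n, y_n); k2 = f(s_n + h, y_n + h·k1); y_{n+1} = y_n + (h/2)·(k1 + k2).
s=0.000000, y=-2.200000:
  k1 = f(0.000000, -2.200000) = -2.420000
  k2 = f(0.170000, -2.611400) = -2.872540
  y ← -2.200000 + (0.17/2)·(-2.420000 + (-2.872540)) = -2.649866
s=0.170000, y=-2.649866:
  k1 = f(0.170000, -2.649866) = -2.914852
  k2 = f(0.340000, -3.145391) = -3.459930
  y ← -2.649866 + (0.17/2)·(-2.914852 + (-3.459930)) = -3.191722
y(0.34) ≈ -3.1917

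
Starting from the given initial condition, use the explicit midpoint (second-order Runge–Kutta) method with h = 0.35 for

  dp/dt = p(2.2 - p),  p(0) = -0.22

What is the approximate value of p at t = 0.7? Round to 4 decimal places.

-1.2430

Midpoint: k1 = f(t_n, p_n); k2 = f(t_n + h/2, p_n + (h/2)·k1); p_{n+1} = p_n + h·k2.
t=0.000000, p=-0.220000:
  k1 = f(0.000000, -0.220000) = -0.532400
  k2 = f(0.175000, -0.313170) = -0.787049
  p ← -0.220000 + 0.35·(-0.787049) = -0.495467
t=0.350000, p=-0.495467:
  k1 = f(0.350000, -0.495467) = -1.335516
  k2 = f(0.525000, -0.729183) = -2.135909
  p ← -0.495467 + 0.35·(-2.135909) = -1.243035
p(0.7) ≈ -1.2430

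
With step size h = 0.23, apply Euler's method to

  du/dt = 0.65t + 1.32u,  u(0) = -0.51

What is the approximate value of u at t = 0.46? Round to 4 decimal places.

-0.8323

Euler: u_{n+1} = u_n + h·f(t_n, u_n).
t=0.000000, u=-0.510000: f=-0.673200 → u ← -0.510000 + 0.23·(-0.673200) = -0.664836
t=0.230000, u=-0.664836: f=-0.728084 → u ← -0.664836 + 0.23·(-0.728084) = -0.832295
u(0.46) ≈ -0.8323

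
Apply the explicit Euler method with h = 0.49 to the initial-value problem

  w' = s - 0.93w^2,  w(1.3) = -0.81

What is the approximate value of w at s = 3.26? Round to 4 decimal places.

1.8698

Euler: w_{n+1} = w_n + h·f(s_n, w_n).
s=1.300000, w=-0.810000: f=0.689827 → w ← -0.810000 + 0.49·0.689827 = -0.471985
s=1.790000, w=-0.471985: f=1.582824 → w ← -0.471985 + 0.49·1.582824 = 0.303599
s=2.280000, w=0.303599: f=2.194280 → w ← 0.303599 + 0.49·2.194280 = 1.378796
s=2.770000, w=1.378796: f=1.001997 → w ← 1.378796 + 0.49·1.001997 = 1.869775
w(3.26) ≈ 1.8698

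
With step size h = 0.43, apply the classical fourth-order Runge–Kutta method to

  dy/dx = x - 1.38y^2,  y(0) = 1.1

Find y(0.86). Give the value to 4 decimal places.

RK4: k1 = f(x_n, y_n); k2 = f(x_n + h/2, y_n + (h/2)·k1); k3 = f(x_n + h/2, y_n + (h/2)·k2); k4 = f(x_n + h, y_n + h·k3); y_{n+1} = y_n + (h/6)·(k1 + 2k2 + 2k3 + k4).
x=0.000000, y=1.100000:
  k1 = f(0.000000, 1.100000) = -1.669800
  k2 = f(0.215000, 0.740993) = -0.542717
  k3 = f(0.215000, 0.983316) = -1.119336
  k4 = f(0.430000, 0.618686) = -0.098225
  y ← 1.100000 + (0.43/6)·(k1 + 2k2 + 2k3 + k4) = 0.735064
x=0.430000, y=0.735064:
  k1 = f(0.430000, 0.735064) = -0.315640
  k2 = f(0.645000, 0.667201) = 0.030683
  k3 = f(0.645000, 0.741661) = -0.114084
  k4 = f(0.860000, 0.686008) = 0.210562
  y ← 0.735064 + (0.43/6)·(k1 + 2k2 + 2k3 + k4) = 0.715579
y(0.86) ≈ 0.7156

0.7156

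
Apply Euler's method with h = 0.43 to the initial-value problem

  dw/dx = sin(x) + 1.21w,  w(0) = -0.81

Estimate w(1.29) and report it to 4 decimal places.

Euler: w_{n+1} = w_n + h·f(x_n, w_n).
x=0.000000, w=-0.810000: f=-0.980100 → w ← -0.810000 + 0.43·(-0.980100) = -1.231443
x=0.430000, w=-1.231443: f=-1.073175 → w ← -1.231443 + 0.43·(-1.073175) = -1.692908
x=0.860000, w=-1.692908: f=-1.290577 → w ← -1.692908 + 0.43·(-1.290577) = -2.247856
w(1.29) ≈ -2.2479

-2.2479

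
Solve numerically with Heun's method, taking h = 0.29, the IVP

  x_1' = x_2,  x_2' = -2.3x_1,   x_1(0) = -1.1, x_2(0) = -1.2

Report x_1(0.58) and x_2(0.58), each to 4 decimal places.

Heun on (x_1,x_2): k1 = f(t_n, state_n); k2 = f(t_n + h, state_n + h·k1); state_{n+1} = state_n + (h/2)·(k1 + k2).
0.000000: (-1.100000, -1.200000)
  k1 = (-1.200000, 2.530000)
  predictor → (-1.448000, -0.466300)
  k2 = (-0.466300, 3.330400)
  → (-1.341614, -0.350242)
0.290000: (-1.341614, -0.350242)
  k1 = (-0.350242, 3.085711)
  predictor → (-1.443184, 0.544614)
  k2 = (0.544614, 3.319322)
  → (-1.313430, 0.578488)
(x_1(0.58), x_2(0.58)) ≈ (-1.3134, 0.5785)

-1.3134, 0.5785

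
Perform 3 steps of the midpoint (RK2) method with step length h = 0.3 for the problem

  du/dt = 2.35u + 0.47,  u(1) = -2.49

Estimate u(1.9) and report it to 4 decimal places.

-17.2720

Midpoint: k1 = f(t_n, u_n); k2 = f(t_n + h/2, u_n + (h/2)·k1); u_{n+1} = u_n + h·k2.
t=1.000000, u=-2.490000:
  k1 = f(1.000000, -2.490000) = -5.381500
  k2 = f(1.150000, -3.297225) = -7.278479
  u ← -2.490000 + 0.3·(-7.278479) = -4.673544
t=1.300000, u=-4.673544:
  k1 = f(1.300000, -4.673544) = -10.512828
  k2 = f(1.450000, -6.250468) = -14.218599
  u ← -4.673544 + 0.3·(-14.218599) = -8.939123
t=1.600000, u=-8.939123:
  k1 = f(1.600000, -8.939123) = -20.536940
  k2 = f(1.750000, -12.019664) = -27.776211
  u ← -8.939123 + 0.3·(-27.776211) = -17.271987
u(1.9) ≈ -17.2720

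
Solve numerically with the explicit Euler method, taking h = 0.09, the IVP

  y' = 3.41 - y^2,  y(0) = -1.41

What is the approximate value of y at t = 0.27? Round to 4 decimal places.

-0.9297

Euler: y_{n+1} = y_n + h·f(t_n, y_n).
t=0.000000, y=-1.410000: f=1.421900 → y ← -1.410000 + 0.09·1.421900 = -1.282029
t=0.090000, y=-1.282029: f=1.766402 → y ← -1.282029 + 0.09·1.766402 = -1.123053
t=0.180000, y=-1.123053: f=2.148752 → y ← -1.123053 + 0.09·2.148752 = -0.929665
y(0.27) ≈ -0.9297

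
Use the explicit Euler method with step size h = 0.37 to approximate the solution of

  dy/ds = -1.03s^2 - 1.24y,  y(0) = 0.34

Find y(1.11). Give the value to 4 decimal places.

-0.1830

Euler: y_{n+1} = y_n + h·f(s_n, y_n).
s=0.000000, y=0.340000: f=-0.421600 → y ← 0.340000 + 0.37·(-0.421600) = 0.184008
s=0.370000, y=0.184008: f=-0.369177 → y ← 0.184008 + 0.37·(-0.369177) = 0.047413
s=0.740000, y=0.047413: f=-0.622820 → y ← 0.047413 + 0.37·(-0.622820) = -0.183031
y(1.11) ≈ -0.1830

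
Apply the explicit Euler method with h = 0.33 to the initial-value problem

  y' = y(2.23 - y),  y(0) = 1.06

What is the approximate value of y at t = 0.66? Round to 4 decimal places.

1.8381

Euler: y_{n+1} = y_n + h·f(t_n, y_n).
t=0.000000, y=1.060000: f=1.240200 → y ← 1.060000 + 0.33·1.240200 = 1.469266
t=0.330000, y=1.469266: f=1.117721 → y ← 1.469266 + 0.33·1.117721 = 1.838114
y(0.66) ≈ 1.8381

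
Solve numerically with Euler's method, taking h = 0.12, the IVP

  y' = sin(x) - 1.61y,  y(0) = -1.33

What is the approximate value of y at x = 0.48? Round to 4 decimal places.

-0.4889

Euler: y_{n+1} = y_n + h·f(x_n, y_n).
x=0.000000, y=-1.330000: f=2.141300 → y ← -1.330000 + 0.12·2.141300 = -1.073044
x=0.120000, y=-1.073044: f=1.847313 → y ← -1.073044 + 0.12·1.847313 = -0.851366
x=0.240000, y=-0.851366: f=1.608403 → y ← -0.851366 + 0.12·1.608403 = -0.658358
x=0.360000, y=-0.658358: f=1.412231 → y ← -0.658358 + 0.12·1.412231 = -0.488890
y(0.48) ≈ -0.4889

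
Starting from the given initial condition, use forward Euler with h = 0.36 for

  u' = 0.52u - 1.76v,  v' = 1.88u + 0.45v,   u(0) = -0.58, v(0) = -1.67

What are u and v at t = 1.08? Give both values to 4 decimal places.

Euler on (u,v): u_{n+1} = u_n + h·u', v_{n+1} = v_n + h·v'.
0.000000: (-0.580000, -1.670000); f=(2.637600, -1.841900) → (0.369536, -2.333084)
0.360000: (0.369536, -2.333084); f=(4.298387, -0.355160) → (1.916955, -2.460942)
0.720000: (1.916955, -2.460942); f=(5.328074, 2.496452) → (3.835062, -1.562219)
(u(1.08), v(1.08)) ≈ (3.8351, -1.5622)

3.8351, -1.5622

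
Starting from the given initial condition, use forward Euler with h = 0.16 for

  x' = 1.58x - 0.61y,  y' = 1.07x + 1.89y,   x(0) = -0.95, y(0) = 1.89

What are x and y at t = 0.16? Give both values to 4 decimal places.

-1.3746, 2.2989

Euler on (x,y): x_{n+1} = x_n + h·x', y_{n+1} = y_n + h·y'.
0.000000: (-0.950000, 1.890000); f=(-2.653900, 2.555600) → (-1.374624, 2.298896)
(x(0.16), y(0.16)) ≈ (-1.3746, 2.2989)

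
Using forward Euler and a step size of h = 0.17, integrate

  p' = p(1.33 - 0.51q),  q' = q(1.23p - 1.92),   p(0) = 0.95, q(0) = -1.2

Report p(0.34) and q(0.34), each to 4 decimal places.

1.6640, -0.9816

Euler on (p,q): p_{n+1} = p_n + h·p', q_{n+1} = q_n + h·q'.
0.000000: (0.950000, -1.200000); f=(1.844900, 0.901800) → (1.263633, -1.046694)
0.170000: (1.263633, -1.046694); f=(2.355177, 0.382809) → (1.664013, -0.981616)
(p(0.34), q(0.34)) ≈ (1.6640, -0.9816)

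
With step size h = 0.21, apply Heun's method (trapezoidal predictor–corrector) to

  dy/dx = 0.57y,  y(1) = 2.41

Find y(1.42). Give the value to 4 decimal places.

Heun: k1 = f(x_n, y_n); k2 = f(x_n + h, y_n + h·k1); y_{n+1} = y_n + (h/2)·(k1 + k2).
x=1.000000, y=2.410000:
  k1 = f(1.000000, 2.410000) = 1.373700
  k2 = f(1.210000, 2.698477) = 1.538132
  y ← 2.410000 + (0.21/2)·(1.373700 + 1.538132) = 2.715742
x=1.210000, y=2.715742:
  k1 = f(1.210000, 2.715742) = 1.547973
  k2 = f(1.420000, 3.040817) = 1.733266
  y ← 2.715742 + (0.21/2)·(1.547973 + 1.733266) = 3.060272
y(1.42) ≈ 3.0603

3.0603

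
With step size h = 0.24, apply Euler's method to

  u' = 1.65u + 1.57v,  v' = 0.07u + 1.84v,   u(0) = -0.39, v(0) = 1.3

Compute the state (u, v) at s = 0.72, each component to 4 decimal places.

1.8900, 3.8903

Euler on (u,v): u_{n+1} = u_n + h·u', v_{n+1} = v_n + h·v'.
0.000000: (-0.390000, 1.300000); f=(1.397500, 2.364700) → (-0.054600, 1.867528)
0.240000: (-0.054600, 1.867528); f=(2.841929, 3.432430) → (0.627463, 2.691311)
0.480000: (0.627463, 2.691311); f=(5.260672, 4.995935) → (1.890024, 3.890335)
(u(0.72), v(0.72)) ≈ (1.8900, 3.8903)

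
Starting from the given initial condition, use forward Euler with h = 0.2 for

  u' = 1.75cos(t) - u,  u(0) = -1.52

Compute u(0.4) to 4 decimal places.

Euler: u_{n+1} = u_n + h·f(t_n, u_n).
t=0.000000, u=-1.520000: f=3.270000 → u ← -1.520000 + 0.2·3.270000 = -0.866000
t=0.200000, u=-0.866000: f=2.581117 → u ← -0.866000 + 0.2·2.581117 = -0.349777
u(0.4) ≈ -0.3498

-0.3498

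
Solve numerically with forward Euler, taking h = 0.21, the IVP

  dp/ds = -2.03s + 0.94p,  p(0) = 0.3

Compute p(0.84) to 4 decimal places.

0.0054

Euler: p_{n+1} = p_n + h·f(s_n, p_n).
s=0.000000, p=0.300000: f=0.282000 → p ← 0.300000 + 0.21·0.282000 = 0.359220
s=0.210000, p=0.359220: f=-0.088633 → p ← 0.359220 + 0.21·(-0.088633) = 0.340607
s=0.420000, p=0.340607: f=-0.532429 → p ← 0.340607 + 0.21·(-0.532429) = 0.228797
s=0.630000, p=0.228797: f=-1.063831 → p ← 0.228797 + 0.21·(-1.063831) = 0.005392
p(0.84) ≈ 0.0054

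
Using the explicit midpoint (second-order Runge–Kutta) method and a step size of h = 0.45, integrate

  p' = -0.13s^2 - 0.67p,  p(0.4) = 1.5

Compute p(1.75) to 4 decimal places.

Midpoint: k1 = f(s_n, p_n); k2 = f(s_n + h/2, p_n + (h/2)·k1); p_{n+1} = p_n + h·k2.
s=0.400000, p=1.500000:
  k1 = f(0.400000, 1.500000) = -1.025800
  k2 = f(0.625000, 1.269195) = -0.901142
  p ← 1.500000 + 0.45·(-0.901142) = 1.094486
s=0.850000, p=1.094486:
  k1 = f(0.850000, 1.094486) = -0.827231
  k2 = f(1.075000, 0.908359) = -0.758832
  p ← 1.094486 + 0.45·(-0.758832) = 0.753012
s=1.300000, p=0.753012:
  k1 = f(1.300000, 0.753012) = -0.724218
  k2 = f(1.525000, 0.590063) = -0.697673
  p ← 0.753012 + 0.45·(-0.697673) = 0.439059
p(1.75) ≈ 0.4391

0.4391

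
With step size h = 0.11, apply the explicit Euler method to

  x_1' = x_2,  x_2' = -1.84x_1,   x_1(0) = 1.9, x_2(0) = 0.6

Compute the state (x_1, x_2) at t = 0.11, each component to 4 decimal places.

Euler on (x_1,x_2): x_1_{n+1} = x_1_n + h·x_1', x_2_{n+1} = x_2_n + h·x_2'.
0.000000: (1.900000, 0.600000); f=(0.600000, -3.496000) → (1.966000, 0.215440)
(x_1(0.11), x_2(0.11)) ≈ (1.9660, 0.2154)

1.9660, 0.2154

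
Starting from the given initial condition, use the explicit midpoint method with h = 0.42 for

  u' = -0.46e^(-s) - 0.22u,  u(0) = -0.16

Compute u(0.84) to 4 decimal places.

-0.3647

Midpoint: k1 = f(s_n, u_n); k2 = f(s_n + h/2, u_n + (h/2)·k1); u_{n+1} = u_n + h·k2.
s=0.000000, u=-0.160000:
  k1 = f(0.000000, -0.160000) = -0.424800
  k2 = f(0.210000, -0.249208) = -0.318043
  u ← -0.160000 + 0.42·(-0.318043) = -0.293578
s=0.420000, u=-0.293578:
  k1 = f(0.420000, -0.293578) = -0.237654
  k2 = f(0.630000, -0.343485) = -0.169425
  u ← -0.293578 + 0.42·(-0.169425) = -0.364737
u(0.84) ≈ -0.3647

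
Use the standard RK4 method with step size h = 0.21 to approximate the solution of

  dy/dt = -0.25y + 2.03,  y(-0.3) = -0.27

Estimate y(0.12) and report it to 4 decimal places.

0.5663

RK4: k1 = f(t_n, y_n); k2 = f(t_n + h/2, y_n + (h/2)·k1); k3 = f(t_n + h/2, y_n + (h/2)·k2); k4 = f(t_n + h, y_n + h·k3); y_{n+1} = y_n + (h/6)·(k1 + 2k2 + 2k3 + k4).
t=-0.300000, y=-0.270000:
  k1 = f(-0.300000, -0.270000) = 2.097500
  k2 = f(-0.195000, -0.049763) = 2.042441
  k3 = f(-0.195000, -0.055544) = 2.043886
  k4 = f(-0.090000, 0.159216) = 1.990196
  y ← -0.270000 + (0.21/6)·(k1 + 2k2 + 2k3 + k4) = 0.159112
t=-0.090000, y=0.159112:
  k1 = f(-0.090000, 0.159112) = 1.990222
  k2 = f(0.015000, 0.368086) = 1.937979
  k3 = f(0.015000, 0.362600) = 1.939350
  k4 = f(0.120000, 0.566376) = 1.888406
  y ← 0.159112 + (0.21/6)·(k1 + 2k2 + 2k3 + k4) = 0.566277
y(0.12) ≈ 0.5663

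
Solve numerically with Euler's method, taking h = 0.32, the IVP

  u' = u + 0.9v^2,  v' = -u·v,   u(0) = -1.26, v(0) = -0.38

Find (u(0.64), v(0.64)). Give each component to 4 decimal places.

-2.0586, -0.8099

Euler on (u,v): u_{n+1} = u_n + h·u', v_{n+1} = v_n + h·v'.
0.000000: (-1.260000, -0.380000); f=(-1.130040, -0.478800) → (-1.621613, -0.533216)
0.320000: (-1.621613, -0.533216); f=(-1.365725, -0.864670) → (-2.058645, -0.809910)
(u(0.64), v(0.64)) ≈ (-2.0586, -0.8099)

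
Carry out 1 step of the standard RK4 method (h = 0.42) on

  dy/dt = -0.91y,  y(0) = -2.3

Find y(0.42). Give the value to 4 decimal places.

RK4: k1 = f(t_n, y_n); k2 = f(t_n + h/2, y_n + (h/2)·k1); k3 = f(t_n + h/2, y_n + (h/2)·k2); k4 = f(t_n + h, y_n + h·k3); y_{n+1} = y_n + (h/6)·(k1 + 2k2 + 2k3 + k4).
t=0.000000, y=-2.300000:
  k1 = f(0.000000, -2.300000) = 2.093000
  k2 = f(0.210000, -1.860470) = 1.693028
  k3 = f(0.210000, -1.944464) = 1.769462
  k4 = f(0.420000, -1.556826) = 1.416711
  y ← -2.300000 + (0.42/6)·(k1 + 2k2 + 2k3 + k4) = -1.569572
y(0.42) ≈ -1.5696

-1.5696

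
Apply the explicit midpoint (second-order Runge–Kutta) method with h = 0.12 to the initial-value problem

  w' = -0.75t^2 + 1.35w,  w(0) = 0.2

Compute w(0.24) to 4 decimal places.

Midpoint: k1 = f(t_n, w_n); k2 = f(t_n + h/2, w_n + (h/2)·k1); w_{n+1} = w_n + h·k2.
t=0.000000, w=0.200000:
  k1 = f(0.000000, 0.200000) = 0.270000
  k2 = f(0.060000, 0.216200) = 0.289170
  w ← 0.200000 + 0.12·0.289170 = 0.234700
t=0.120000, w=0.234700:
  k1 = f(0.120000, 0.234700) = 0.306046
  k2 = f(0.180000, 0.253063) = 0.317335
  w ← 0.234700 + 0.12·0.317335 = 0.272781
w(0.24) ≈ 0.2728

0.2728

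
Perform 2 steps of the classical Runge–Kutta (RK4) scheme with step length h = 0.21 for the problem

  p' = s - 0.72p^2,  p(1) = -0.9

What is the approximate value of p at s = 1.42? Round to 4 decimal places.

RK4: k1 = f(s_n, p_n); k2 = f(s_n + h/2, p_n + (h/2)·k1); k3 = f(s_n + h/2, p_n + (h/2)·k2); k4 = f(s_n + h, p_n + h·k3); p_{n+1} = p_n + (h/6)·(k1 + 2k2 + 2k3 + k4).
s=1.000000, p=-0.900000:
  k1 = f(1.000000, -0.900000) = 0.416800
  k2 = f(1.105000, -0.856236) = 0.577139
  k3 = f(1.105000, -0.839400) = 0.597693
  k4 = f(1.210000, -0.774484) = 0.778125
  p ← -0.900000 + (0.21/6)·(k1 + 2k2 + 2k3 + k4) = -0.775939
s=1.210000, p=-0.775939:
  k1 = f(1.210000, -0.775939) = 0.776501
  k2 = f(1.315000, -0.694407) = 0.967815
  k3 = f(1.315000, -0.674319) = 0.987612
  k4 = f(1.420000, -0.568541) = 1.187268
  p ← -0.775939 + (0.21/6)·(k1 + 2k2 + 2k3 + k4) = -0.570328
p(1.42) ≈ -0.5703

-0.5703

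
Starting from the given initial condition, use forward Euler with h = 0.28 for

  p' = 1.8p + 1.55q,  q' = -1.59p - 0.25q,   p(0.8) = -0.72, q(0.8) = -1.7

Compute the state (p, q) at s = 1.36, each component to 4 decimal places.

-3.2853, -0.3617

Euler on (p,q): p_{n+1} = p_n + h·p', q_{n+1} = q_n + h·q'.
0.800000: (-0.720000, -1.700000); f=(-3.931000, 1.569800) → (-1.820680, -1.260456)
1.080000: (-1.820680, -1.260456); f=(-5.230931, 3.209995) → (-3.285341, -0.361657)
(p(1.36), q(1.36)) ≈ (-3.2853, -0.3617)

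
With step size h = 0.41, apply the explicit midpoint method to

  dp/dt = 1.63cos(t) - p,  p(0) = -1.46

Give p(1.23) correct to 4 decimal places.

Midpoint: k1 = f(t_n, p_n); k2 = f(t_n + h/2, p_n + (h/2)·k1); p_{n+1} = p_n + h·k2.
t=0.000000, p=-1.460000:
  k1 = f(0.000000, -1.460000) = 3.090000
  k2 = f(0.205000, -0.826550) = 2.422419
  p ← -1.460000 + 0.41·2.422419 = -0.466808
t=0.410000, p=-0.466808:
  k1 = f(0.410000, -0.466808) = 1.961715
  k2 = f(0.615000, -0.064656) = 1.395997
  p ← -0.466808 + 0.41·1.395997 = 0.105551
t=0.820000, p=0.105551:
  k1 = f(0.820000, 0.105551) = 1.006470
  k2 = f(1.025000, 0.311877) = 0.534254
  p ← 0.105551 + 0.41·0.534254 = 0.324595
p(1.23) ≈ 0.3246

0.3246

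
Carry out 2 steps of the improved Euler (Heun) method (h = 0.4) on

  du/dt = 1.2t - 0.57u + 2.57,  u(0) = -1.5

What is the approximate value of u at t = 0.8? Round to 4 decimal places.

Heun: k1 = f(t_n, u_n); k2 = f(t_n + h, u_n + h·k1); u_{n+1} = u_n + (h/2)·(k1 + k2).
t=0.000000, u=-1.500000:
  k1 = f(0.000000, -1.500000) = 3.425000
  k2 = f(0.400000, -0.130000) = 3.124100
  u ← -1.500000 + (0.4/2)·(3.425000 + 3.124100) = -0.190180
t=0.400000, u=-0.190180:
  k1 = f(0.400000, -0.190180) = 3.158403
  k2 = f(0.800000, 1.073181) = 2.918287
  u ← -0.190180 + (0.4/2)·(3.158403 + 2.918287) = 1.025158
u(0.8) ≈ 1.0252

1.0252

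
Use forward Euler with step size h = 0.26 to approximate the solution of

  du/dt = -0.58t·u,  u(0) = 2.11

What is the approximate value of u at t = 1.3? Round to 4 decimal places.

Euler: u_{n+1} = u_n + h·f(t_n, u_n).
t=0.000000, u=2.110000: f=0.000000 → u ← 2.110000 + 0.26·0.000000 = 2.110000
t=0.260000, u=2.110000: f=-0.318188 → u ← 2.110000 + 0.26·(-0.318188) = 2.027271
t=0.520000, u=2.027271: f=-0.611425 → u ← 2.027271 + 0.26·(-0.611425) = 1.868301
t=0.780000, u=1.868301: f=-0.845219 → u ← 1.868301 + 0.26·(-0.845219) = 1.648544
t=1.040000, u=1.648544: f=-0.994402 → u ← 1.648544 + 0.26·(-0.994402) = 1.389999
u(1.3) ≈ 1.3900

1.3900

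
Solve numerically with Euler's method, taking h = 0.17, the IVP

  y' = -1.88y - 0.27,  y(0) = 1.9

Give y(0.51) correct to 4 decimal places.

0.5001

Euler: y_{n+1} = y_n + h·f(t_n, y_n).
t=0.000000, y=1.900000: f=-3.842000 → y ← 1.900000 + 0.17·(-3.842000) = 1.246860
t=0.170000, y=1.246860: f=-2.614097 → y ← 1.246860 + 0.17·(-2.614097) = 0.802464
t=0.340000, y=0.802464: f=-1.778631 → y ← 0.802464 + 0.17·(-1.778631) = 0.500096
y(0.51) ≈ 0.5001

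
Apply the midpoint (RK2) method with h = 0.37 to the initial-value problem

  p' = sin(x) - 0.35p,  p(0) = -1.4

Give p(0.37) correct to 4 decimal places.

Midpoint: k1 = f(x_n, p_n); k2 = f(x_n + h/2, p_n + (h/2)·k1); p_{n+1} = p_n + h·k2.
x=0.000000, p=-1.400000:
  k1 = f(0.000000, -1.400000) = 0.490000
  k2 = f(0.185000, -1.309350) = 0.642219
  p ← -1.400000 + 0.37·0.642219 = -1.162379
p(0.37) ≈ -1.1624

-1.1624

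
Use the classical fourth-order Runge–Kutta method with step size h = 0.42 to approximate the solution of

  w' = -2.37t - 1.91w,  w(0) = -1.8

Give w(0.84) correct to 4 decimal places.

RK4: k1 = f(t_n, w_n); k2 = f(t_n + h/2, w_n + (h/2)·k1); k3 = f(t_n + h/2, w_n + (h/2)·k2); k4 = f(t_n + h, w_n + h·k3); w_{n+1} = w_n + (h/6)·(k1 + 2k2 + 2k3 + k4).
t=0.000000, w=-1.800000:
  k1 = f(0.000000, -1.800000) = 3.438000
  k2 = f(0.210000, -1.078020) = 1.561318
  k3 = f(0.210000, -1.472123) = 2.314055
  k4 = f(0.420000, -0.828097) = 0.586265
  w ← -1.800000 + (0.42/6)·(k1 + 2k2 + 2k3 + k4) = -0.975749
t=0.420000, w=-0.975749:
  k1 = f(0.420000, -0.975749) = 0.868281
  k2 = f(0.630000, -0.793410) = 0.022313
  k3 = f(0.630000, -0.971063) = 0.361631
  k4 = f(0.840000, -0.823864) = -0.417219
  w ← -0.975749 + (0.42/6)·(k1 + 2k2 + 2k3 + k4) = -0.890423
w(0.84) ≈ -0.8904

-0.8904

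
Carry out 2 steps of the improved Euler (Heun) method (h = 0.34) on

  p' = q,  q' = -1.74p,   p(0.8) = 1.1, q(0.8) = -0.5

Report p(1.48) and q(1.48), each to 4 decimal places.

Heun on (p,q): k1 = f(t_n, state_n); k2 = f(t_n + h, state_n + h·k1); state_{n+1} = state_n + (h/2)·(k1 + k2).
0.800000: (1.100000, -0.500000)
  k1 = (-0.500000, -1.914000)
  predictor → (0.930000, -1.150760)
  k2 = (-1.150760, -1.618200)
  → (0.819371, -1.100474)
1.140000: (0.819371, -1.100474)
  k1 = (-1.100474, -1.425705)
  predictor → (0.445210, -1.585214)
  k2 = (-1.585214, -0.774665)
  → (0.362804, -1.474537)
(p(1.48), q(1.48)) ≈ (0.3628, -1.4745)

0.3628, -1.4745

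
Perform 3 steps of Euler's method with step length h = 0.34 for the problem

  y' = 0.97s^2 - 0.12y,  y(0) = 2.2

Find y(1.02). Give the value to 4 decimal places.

2.1306

Euler: y_{n+1} = y_n + h·f(s_n, y_n).
s=0.000000, y=2.200000: f=-0.264000 → y ← 2.200000 + 0.34·(-0.264000) = 2.110240
s=0.340000, y=2.110240: f=-0.141097 → y ← 2.110240 + 0.34·(-0.141097) = 2.062267
s=0.680000, y=2.062267: f=0.201056 → y ← 2.062267 + 0.34·0.201056 = 2.130626
y(1.02) ≈ 2.1306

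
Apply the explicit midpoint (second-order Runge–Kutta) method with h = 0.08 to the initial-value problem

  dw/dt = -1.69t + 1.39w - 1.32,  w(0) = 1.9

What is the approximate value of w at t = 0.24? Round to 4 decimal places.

2.2217

Midpoint: k1 = f(t_n, w_n); k2 = f(t_n + h/2, w_n + (h/2)·k1); w_{n+1} = w_n + h·k2.
t=0.000000, w=1.900000:
  k1 = f(0.000000, 1.900000) = 1.321000
  k2 = f(0.040000, 1.952840) = 1.326848
  w ← 1.900000 + 0.08·1.326848 = 2.006148
t=0.080000, w=2.006148:
  k1 = f(0.080000, 2.006148) = 1.333345
  k2 = f(0.120000, 2.059482) = 1.339879
  w ← 2.006148 + 0.08·1.339879 = 2.113338
t=0.160000, w=2.113338:
  k1 = f(0.160000, 2.113338) = 1.347140
  k2 = f(0.200000, 2.167224) = 1.354441
  w ← 2.113338 + 0.08·1.354441 = 2.221693
w(0.24) ≈ 2.2217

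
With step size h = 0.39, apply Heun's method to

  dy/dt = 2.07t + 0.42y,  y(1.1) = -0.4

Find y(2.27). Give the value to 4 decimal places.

Heun: k1 = f(t_n, y_n); k2 = f(t_n + h, y_n + h·k1); y_{n+1} = y_n + (h/2)·(k1 + k2).
t=1.100000, y=-0.400000:
  k1 = f(1.100000, -0.400000) = 2.109000
  k2 = f(1.490000, 0.422510) = 3.261754
  y ← -0.400000 + (0.39/2)·(2.109000 + 3.261754) = 0.647297
t=1.490000, y=0.647297:
  k1 = f(1.490000, 0.647297) = 3.356165
  k2 = f(1.880000, 1.956201) = 4.713205
  y ← 0.647297 + (0.39/2)·(3.356165 + 4.713205) = 2.220824
t=1.880000, y=2.220824:
  k1 = f(1.880000, 2.220824) = 4.824346
  k2 = f(2.270000, 4.102319) = 6.421874
  y ← 2.220824 + (0.39/2)·(4.824346 + 6.421874) = 4.413837
y(2.27) ≈ 4.4138

4.4138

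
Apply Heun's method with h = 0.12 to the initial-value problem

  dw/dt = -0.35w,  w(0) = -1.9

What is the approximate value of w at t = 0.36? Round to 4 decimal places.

-1.6751

Heun: k1 = f(t_n, w_n); k2 = f(t_n + h, w_n + h·k1); w_{n+1} = w_n + (h/2)·(k1 + k2).
t=0.000000, w=-1.900000:
  k1 = f(0.000000, -1.900000) = 0.665000
  k2 = f(0.120000, -1.820200) = 0.637070
  w ← -1.900000 + (0.12/2)·(0.665000 + 0.637070) = -1.821876
t=0.120000, w=-1.821876:
  k1 = f(0.120000, -1.821876) = 0.637657
  k2 = f(0.240000, -1.745357) = 0.610875
  w ← -1.821876 + (0.12/2)·(0.637657 + 0.610875) = -1.746964
t=0.240000, w=-1.746964:
  k1 = f(0.240000, -1.746964) = 0.611437
  k2 = f(0.360000, -1.673591) = 0.585757
  w ← -1.746964 + (0.12/2)·(0.611437 + 0.585757) = -1.675132
w(0.36) ≈ -1.6751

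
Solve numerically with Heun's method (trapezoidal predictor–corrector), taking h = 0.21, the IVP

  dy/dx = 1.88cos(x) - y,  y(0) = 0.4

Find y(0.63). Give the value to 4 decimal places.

Heun: k1 = f(x_n, y_n); k2 = f(x_n + h, y_n + h·k1); y_{n+1} = y_n + (h/2)·(k1 + k2).
x=0.000000, y=0.400000:
  k1 = f(0.000000, 0.400000) = 1.480000
  k2 = f(0.210000, 0.710800) = 1.127898
  y ← 0.400000 + (0.21/2)·(1.480000 + 1.127898) = 0.673829
x=0.210000, y=0.673829:
  k1 = f(0.210000, 0.673829) = 1.164869
  k2 = f(0.420000, 0.918452) = 0.798155
  y ← 0.673829 + (0.21/2)·(1.164869 + 0.798155) = 0.879947
x=0.420000, y=0.879947:
  k1 = f(0.420000, 0.879947) = 0.836660
  k2 = f(0.630000, 1.055646) = 0.463446
  y ← 0.879947 + (0.21/2)·(0.836660 + 0.463446) = 1.016458
y(0.63) ≈ 1.0165

1.0165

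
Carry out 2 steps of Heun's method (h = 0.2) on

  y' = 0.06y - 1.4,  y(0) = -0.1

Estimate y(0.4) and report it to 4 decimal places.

Heun: k1 = f(x_n, y_n); k2 = f(x_n + h, y_n + h·k1); y_{n+1} = y_n + (h/2)·(k1 + k2).
x=0.000000, y=-0.100000:
  k1 = f(0.000000, -0.100000) = -1.406000
  k2 = f(0.200000, -0.381200) = -1.422872
  y ← -0.100000 + (0.2/2)·(-1.406000 + (-1.422872)) = -0.382887
x=0.200000, y=-0.382887:
  k1 = f(0.200000, -0.382887) = -1.422973
  k2 = f(0.400000, -0.667482) = -1.440049
  y ← -0.382887 + (0.2/2)·(-1.422973 + (-1.440049)) = -0.669189
y(0.4) ≈ -0.6692

-0.6692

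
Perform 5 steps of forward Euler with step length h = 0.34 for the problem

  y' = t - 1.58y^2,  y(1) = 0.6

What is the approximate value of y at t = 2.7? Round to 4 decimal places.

Euler: y_{n+1} = y_n + h·f(t_n, y_n).
t=1.000000, y=0.600000: f=0.431200 → y ← 0.600000 + 0.34·0.431200 = 0.746608
t=1.340000, y=0.746608: f=0.459271 → y ← 0.746608 + 0.34·0.459271 = 0.902760
t=1.680000, y=0.902760: f=0.392338 → y ← 0.902760 + 0.34·0.392338 = 1.036155
t=2.020000, y=1.036155: f=0.323685 → y ← 1.036155 + 0.34·0.323685 = 1.146208
t=2.360000, y=1.146208: f=0.284208 → y ← 1.146208 + 0.34·0.284208 = 1.242839
y(2.7) ≈ 1.2428

1.2428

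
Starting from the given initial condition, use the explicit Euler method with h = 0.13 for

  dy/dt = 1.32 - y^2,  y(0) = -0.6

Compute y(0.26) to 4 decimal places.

Euler: y_{n+1} = y_n + h·f(t_n, y_n).
t=0.000000, y=-0.600000: f=0.960000 → y ← -0.600000 + 0.13·0.960000 = -0.475200
t=0.130000, y=-0.475200: f=1.094185 → y ← -0.475200 + 0.13·1.094185 = -0.332956
y(0.26) ≈ -0.3330

-0.3330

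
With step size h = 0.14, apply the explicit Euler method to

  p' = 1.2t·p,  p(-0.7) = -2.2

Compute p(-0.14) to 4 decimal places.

Euler: p_{n+1} = p_n + h·f(t_n, p_n).
t=-0.700000, p=-2.200000: f=1.848000 → p ← -2.200000 + 0.14·1.848000 = -1.941280
t=-0.560000, p=-1.941280: f=1.304540 → p ← -1.941280 + 0.14·1.304540 = -1.758644
t=-0.420000, p=-1.758644: f=0.886357 → p ← -1.758644 + 0.14·0.886357 = -1.634554
t=-0.280000, p=-1.634554: f=0.549210 → p ← -1.634554 + 0.14·0.549210 = -1.557665
p(-0.14) ≈ -1.5577

-1.5577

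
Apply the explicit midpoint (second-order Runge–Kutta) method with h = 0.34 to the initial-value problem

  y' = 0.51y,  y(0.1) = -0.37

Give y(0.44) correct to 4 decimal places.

-0.4397

Midpoint: k1 = f(t_n, y_n); k2 = f(t_n + h/2, y_n + (h/2)·k1); y_{n+1} = y_n + h·k2.
t=0.100000, y=-0.370000:
  k1 = f(0.100000, -0.370000) = -0.188700
  k2 = f(0.270000, -0.402079) = -0.205060
  y ← -0.370000 + 0.34·(-0.205060) = -0.439720
y(0.44) ≈ -0.4397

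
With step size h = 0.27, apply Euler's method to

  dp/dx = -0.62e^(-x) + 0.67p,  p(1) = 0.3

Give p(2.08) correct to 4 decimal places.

0.3467

Euler: p_{n+1} = p_n + h·f(x_n, p_n).
x=1.000000, p=0.300000: f=-0.027085 → p ← 0.300000 + 0.27·(-0.027085) = 0.292687
x=1.270000, p=0.292687: f=0.021985 → p ← 0.292687 + 0.27·0.021985 = 0.298623
x=1.540000, p=0.298623: f=0.067161 → p ← 0.298623 + 0.27·0.067161 = 0.316756
x=1.810000, p=0.316756: f=0.110761 → p ← 0.316756 + 0.27·0.110761 = 0.346662
p(2.08) ≈ 0.3467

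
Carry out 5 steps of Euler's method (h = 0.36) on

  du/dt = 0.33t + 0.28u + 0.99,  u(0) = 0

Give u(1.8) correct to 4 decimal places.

2.6523

Euler: u_{n+1} = u_n + h·f(t_n, u_n).
t=0.000000, u=0.000000: f=0.990000 → u ← 0.000000 + 0.36·0.990000 = 0.356400
t=0.360000, u=0.356400: f=1.208592 → u ← 0.356400 + 0.36·1.208592 = 0.791493
t=0.720000, u=0.791493: f=1.449218 → u ← 0.791493 + 0.36·1.449218 = 1.313212
t=1.080000, u=1.313212: f=1.714099 → u ← 1.313212 + 0.36·1.714099 = 1.930287
t=1.440000, u=1.930287: f=2.005680 → u ← 1.930287 + 0.36·2.005680 = 2.652332
u(1.8) ≈ 2.6523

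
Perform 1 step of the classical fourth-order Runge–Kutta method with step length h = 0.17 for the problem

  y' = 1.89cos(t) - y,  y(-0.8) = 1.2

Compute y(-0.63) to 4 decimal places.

1.2357

RK4: k1 = f(t_n, y_n); k2 = f(t_n + h/2, y_n + (h/2)·k1); k3 = f(t_n + h/2, y_n + (h/2)·k2); k4 = f(t_n + h, y_n + h·k3); y_{n+1} = y_n + (h/6)·(k1 + 2k2 + 2k3 + k4).
t=-0.800000, y=1.200000:
  k1 = f(-0.800000, 1.200000) = 0.116776
  k2 = f(-0.715000, 1.209926) = 0.217200
  k3 = f(-0.715000, 1.218462) = 0.208664
  k4 = f(-0.630000, 1.235473) = 0.291699
  y ← 1.200000 + (0.17/6)·(k1 + 2k2 + 2k3 + k4) = 1.235706
y(-0.63) ≈ 1.2357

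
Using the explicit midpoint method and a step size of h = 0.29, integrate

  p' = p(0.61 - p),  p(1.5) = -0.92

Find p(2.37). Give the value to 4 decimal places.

-9.3241

Midpoint: k1 = f(x_n, p_n); k2 = f(x_n + h/2, p_n + (h/2)·k1); p_{n+1} = p_n + h·k2.
x=1.500000, p=-0.920000:
  k1 = f(1.500000, -0.920000) = -1.407600
  k2 = f(1.645000, -1.124102) = -1.949308
  p ← -0.920000 + 0.29·(-1.949308) = -1.485299
x=1.790000, p=-1.485299:
  k1 = f(1.790000, -1.485299) = -3.112146
  k2 = f(1.935000, -1.936560) = -4.931568
  p ← -1.485299 + 0.29·(-4.931568) = -2.915454
x=2.080000, p=-2.915454:
  k1 = f(2.080000, -2.915454) = -10.278298
  k2 = f(2.225000, -4.405807) = -22.098679
  p ← -2.915454 + 0.29·(-22.098679) = -9.324071
p(2.37) ≈ -9.3241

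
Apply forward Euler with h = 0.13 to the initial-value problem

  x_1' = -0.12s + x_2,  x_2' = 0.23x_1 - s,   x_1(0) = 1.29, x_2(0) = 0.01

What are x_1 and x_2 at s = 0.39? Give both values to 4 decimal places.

Euler on (x_1,x_2): x_1_{n+1} = x_1_n + h·x_1', x_2_{n+1} = x_2_n + h·x_2'.
0.000000: (1.290000, 0.010000); f=(0.010000, 0.296700) → (1.291300, 0.048571)
0.130000: (1.291300, 0.048571); f=(0.032971, 0.166999) → (1.295586, 0.070281)
0.260000: (1.295586, 0.070281); f=(0.039081, 0.037985) → (1.300667, 0.075219)
(x_1(0.39), x_2(0.39)) ≈ (1.3007, 0.0752)

1.3007, 0.0752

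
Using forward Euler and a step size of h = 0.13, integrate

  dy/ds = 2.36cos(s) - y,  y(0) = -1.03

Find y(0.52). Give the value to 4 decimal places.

Euler: y_{n+1} = y_n + h·f(s_n, y_n).
s=0.000000, y=-1.030000: f=3.390000 → y ← -1.030000 + 0.13·3.390000 = -0.589300
s=0.130000, y=-0.589300: f=2.929386 → y ← -0.589300 + 0.13·2.929386 = -0.208480
s=0.260000, y=-0.208480: f=2.489160 → y ← -0.208480 + 0.13·2.489160 = 0.115111
s=0.390000, y=0.115111: f=2.067674 → y ← 0.115111 + 0.13·2.067674 = 0.383909
y(0.52) ≈ 0.3839

0.3839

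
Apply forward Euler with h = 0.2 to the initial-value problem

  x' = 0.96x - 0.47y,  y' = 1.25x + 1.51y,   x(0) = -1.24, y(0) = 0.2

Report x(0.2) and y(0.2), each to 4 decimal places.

Euler on (x,y): x_{n+1} = x_n + h·x', y_{n+1} = y_n + h·y'.
0.000000: (-1.240000, 0.200000); f=(-1.284400, -1.248000) → (-1.496880, -0.049600)
(x(0.2), y(0.2)) ≈ (-1.4969, -0.0496)

-1.4969, -0.0496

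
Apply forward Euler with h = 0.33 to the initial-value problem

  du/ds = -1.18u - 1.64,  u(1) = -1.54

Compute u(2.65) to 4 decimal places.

-1.4026

Euler: u_{n+1} = u_n + h·f(s_n, u_n).
s=1.000000, u=-1.540000: f=0.177200 → u ← -1.540000 + 0.33·0.177200 = -1.481524
s=1.330000, u=-1.481524: f=0.108198 → u ← -1.481524 + 0.33·0.108198 = -1.445819
s=1.660000, u=-1.445819: f=0.066066 → u ← -1.445819 + 0.33·0.066066 = -1.424017
s=1.990000, u=-1.424017: f=0.040340 → u ← -1.424017 + 0.33·0.040340 = -1.410705
s=2.320000, u=-1.410705: f=0.024632 → u ← -1.410705 + 0.33·0.024632 = -1.402576
u(2.65) ≈ -1.4026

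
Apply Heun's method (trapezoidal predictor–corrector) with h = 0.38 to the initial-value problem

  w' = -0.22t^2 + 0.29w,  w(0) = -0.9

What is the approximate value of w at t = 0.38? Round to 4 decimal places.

-1.0107

Heun: k1 = f(t_n, w_n); k2 = f(t_n + h, w_n + h·k1); w_{n+1} = w_n + (h/2)·(k1 + k2).
t=0.000000, w=-0.900000:
  k1 = f(0.000000, -0.900000) = -0.261000
  k2 = f(0.380000, -0.999180) = -0.321530
  w ← -0.900000 + (0.38/2)·(-0.261000 + (-0.321530)) = -1.010681
w(0.38) ≈ -1.0107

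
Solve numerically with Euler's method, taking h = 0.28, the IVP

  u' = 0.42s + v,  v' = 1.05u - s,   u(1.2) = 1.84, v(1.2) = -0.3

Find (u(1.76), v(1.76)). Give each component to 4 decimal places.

Euler on (u,v): u_{n+1} = u_n + h·u', v_{n+1} = v_n + h·v'.
1.200000: (1.840000, -0.300000); f=(0.204000, 0.732000) → (1.897120, -0.095040)
1.480000: (1.897120, -0.095040); f=(0.526560, 0.511976) → (2.044557, 0.048313)
(u(1.76), v(1.76)) ≈ (2.0446, 0.0483)

2.0446, 0.0483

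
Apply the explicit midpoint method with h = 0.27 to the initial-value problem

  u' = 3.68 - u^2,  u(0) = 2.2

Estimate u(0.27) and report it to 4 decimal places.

Midpoint: k1 = f(x_n, u_n); k2 = f(x_n + h/2, u_n + (h/2)·k1); u_{n+1} = u_n + h·k2.
x=0.000000, u=2.200000:
  k1 = f(0.000000, 2.200000) = -1.160000
  k2 = f(0.135000, 2.043400) = -0.495484
  u ← 2.200000 + 0.27·(-0.495484) = 2.066219
u(0.27) ≈ 2.0662

2.0662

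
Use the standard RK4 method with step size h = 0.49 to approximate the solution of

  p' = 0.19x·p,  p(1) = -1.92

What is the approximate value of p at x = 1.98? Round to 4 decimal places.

RK4: k1 = f(x_n, p_n); k2 = f(x_n + h/2, p_n + (h/2)·k1); k3 = f(x_n + h/2, p_n + (h/2)·k2); k4 = f(x_n + h, p_n + h·k3); p_{n+1} = p_n + (h/6)·(k1 + 2k2 + 2k3 + k4).
x=1.000000, p=-1.920000:
  k1 = f(1.000000, -1.920000) = -0.364800
  k2 = f(1.245000, -2.009376) = -0.475318
  k3 = f(1.245000, -2.036453) = -0.481723
  k4 = f(1.490000, -2.156044) = -0.610376
  p ← -1.920000 + (0.49/6)·(k1 + 2k2 + 2k3 + k4) = -2.155956
x=1.490000, p=-2.155956:
  k1 = f(1.490000, -2.155956) = -0.610351
  k2 = f(1.735000, -2.305492) = -0.760005
  k3 = f(1.735000, -2.342157) = -0.772092
  k4 = f(1.980000, -2.534281) = -0.953397
  p ← -2.155956 + (0.49/6)·(k1 + 2k2 + 2k3 + k4) = -2.533905
p(1.98) ≈ -2.5339

-2.5339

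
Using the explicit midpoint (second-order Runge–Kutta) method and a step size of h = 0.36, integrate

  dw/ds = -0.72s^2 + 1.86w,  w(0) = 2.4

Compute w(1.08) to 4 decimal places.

Midpoint: k1 = f(s_n, w_n); k2 = f(s_n + h/2, w_n + (h/2)·k1); w_{n+1} = w_n + h·k2.
s=0.000000, w=2.400000:
  k1 = f(0.000000, 2.400000) = 4.464000
  k2 = f(0.180000, 3.203520) = 5.935219
  w ← 2.400000 + 0.36·5.935219 = 4.536679
s=0.360000, w=4.536679:
  k1 = f(0.360000, 4.536679) = 8.344911
  k2 = f(0.540000, 6.038763) = 11.022147
  w ← 4.536679 + 0.36·11.022147 = 8.504652
s=0.720000, w=8.504652:
  k1 = f(0.720000, 8.504652) = 15.445404
  k2 = f(0.900000, 11.284825) = 20.406574
  w ← 8.504652 + 0.36·20.406574 = 15.851018
w(1.08) ≈ 15.8510

15.8510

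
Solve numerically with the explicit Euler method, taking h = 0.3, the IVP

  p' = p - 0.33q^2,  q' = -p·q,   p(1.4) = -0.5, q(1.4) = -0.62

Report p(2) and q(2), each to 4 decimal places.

Euler on (p,q): p_{n+1} = p_n + h·p', q_{n+1} = q_n + h·q'.
1.400000: (-0.500000, -0.620000); f=(-0.626852, -0.310000) → (-0.688056, -0.713000)
1.700000: (-0.688056, -0.713000); f=(-0.855817, -0.490584) → (-0.944801, -0.860175)
(p(2), q(2)) ≈ (-0.9448, -0.8602)

-0.9448, -0.8602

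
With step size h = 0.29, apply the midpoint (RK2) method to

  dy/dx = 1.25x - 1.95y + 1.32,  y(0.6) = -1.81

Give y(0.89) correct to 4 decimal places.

-0.5927

Midpoint: k1 = f(x_n, y_n); k2 = f(x_n + h/2, y_n + (h/2)·k1); y_{n+1} = y_n + h·k2.
x=0.600000, y=-1.810000:
  k1 = f(0.600000, -1.810000) = 5.599500
  k2 = f(0.745000, -0.998073) = 4.197491
  y ← -1.810000 + 0.29·4.197491 = -0.592728
y(0.89) ≈ -0.5927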